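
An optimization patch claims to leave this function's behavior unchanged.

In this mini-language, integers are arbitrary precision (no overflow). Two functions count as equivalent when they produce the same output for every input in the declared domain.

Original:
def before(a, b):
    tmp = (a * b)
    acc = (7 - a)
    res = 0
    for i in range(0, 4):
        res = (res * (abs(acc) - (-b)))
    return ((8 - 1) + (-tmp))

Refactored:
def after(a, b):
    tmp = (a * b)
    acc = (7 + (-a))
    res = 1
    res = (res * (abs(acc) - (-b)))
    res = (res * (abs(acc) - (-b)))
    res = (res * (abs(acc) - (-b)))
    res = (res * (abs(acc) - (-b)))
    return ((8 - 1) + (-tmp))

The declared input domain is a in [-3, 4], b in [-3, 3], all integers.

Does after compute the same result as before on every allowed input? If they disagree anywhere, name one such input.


Equivalent. The one real change (`0` became `1`) has no effect anywhere in the declared ranges.
Every one of the 56 inputs gives matching results.
Tracing a=4, b=0: before: tmp := 0 | acc := 3 | res := 0 | iter i=0: | res := 0 | iter i=1: | res := 0 | iter i=2: | res := 0 | iter i=3: | res := 0 | result 7 | after: tmp := 0 | acc := 3 | res := 1 | res := 3 | res := 9 | res := 27 | res := 81 | result 7 — matching result 7.
verdict: equivalent


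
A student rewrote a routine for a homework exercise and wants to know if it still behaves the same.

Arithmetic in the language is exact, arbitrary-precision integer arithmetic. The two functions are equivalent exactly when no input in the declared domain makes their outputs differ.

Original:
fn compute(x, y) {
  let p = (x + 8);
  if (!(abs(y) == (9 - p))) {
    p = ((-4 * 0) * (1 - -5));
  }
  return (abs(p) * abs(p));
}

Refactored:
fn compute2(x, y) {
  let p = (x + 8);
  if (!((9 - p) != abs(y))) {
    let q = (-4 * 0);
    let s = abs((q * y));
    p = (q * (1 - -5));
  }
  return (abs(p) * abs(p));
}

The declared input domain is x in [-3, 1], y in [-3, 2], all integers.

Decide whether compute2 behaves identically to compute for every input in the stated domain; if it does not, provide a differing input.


There is a counterexample at x=-3, y=-3: 0 on one side, 25 on the other.
compute: p=5, then (!(abs(y) == (9 - p))) is true, then p=0, then returns 0
compute2: p=5, then (!((9 - p) != abs(y))) is false, then returns 25
verdict: not equivalent; witness: x=-3, y=-3


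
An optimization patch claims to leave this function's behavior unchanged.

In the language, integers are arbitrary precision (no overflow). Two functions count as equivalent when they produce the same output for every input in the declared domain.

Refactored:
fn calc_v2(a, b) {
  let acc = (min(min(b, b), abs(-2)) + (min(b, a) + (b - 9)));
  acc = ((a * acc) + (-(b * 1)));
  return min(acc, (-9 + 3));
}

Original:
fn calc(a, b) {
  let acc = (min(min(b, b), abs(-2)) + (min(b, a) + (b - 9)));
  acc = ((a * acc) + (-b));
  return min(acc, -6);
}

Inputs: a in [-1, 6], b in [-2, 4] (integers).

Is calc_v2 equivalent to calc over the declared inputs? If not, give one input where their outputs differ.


This is a faithful refactor — arithmetic usage differs, plus constant usage differs, but the computed results match everywhere.
Tracing a=5, b=1: calc: acc=-6, then acc=-31, then returns -31 | calc_v2: acc=-6, then acc=-31, then returns -31 — matching result -31.
An exhaustive pass over the 56 declared inputs shows identical outputs.
verdict: equivalent


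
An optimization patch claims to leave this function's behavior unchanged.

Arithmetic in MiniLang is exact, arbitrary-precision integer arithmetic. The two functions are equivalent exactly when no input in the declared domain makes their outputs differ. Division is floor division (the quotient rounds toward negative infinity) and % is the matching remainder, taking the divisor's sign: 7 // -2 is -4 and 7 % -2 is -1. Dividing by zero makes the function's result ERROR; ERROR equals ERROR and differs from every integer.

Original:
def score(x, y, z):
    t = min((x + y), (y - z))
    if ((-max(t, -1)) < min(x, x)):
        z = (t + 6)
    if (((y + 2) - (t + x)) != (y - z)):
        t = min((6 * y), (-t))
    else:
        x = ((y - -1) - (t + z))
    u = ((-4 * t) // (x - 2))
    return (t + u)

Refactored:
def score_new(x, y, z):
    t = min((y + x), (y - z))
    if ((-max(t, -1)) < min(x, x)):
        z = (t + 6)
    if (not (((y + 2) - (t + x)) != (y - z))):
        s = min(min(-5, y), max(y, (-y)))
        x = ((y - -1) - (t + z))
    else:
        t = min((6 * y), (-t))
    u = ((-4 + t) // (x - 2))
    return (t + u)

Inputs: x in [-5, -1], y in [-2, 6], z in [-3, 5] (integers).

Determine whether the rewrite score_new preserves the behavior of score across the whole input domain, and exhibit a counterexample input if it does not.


Run the pair on x=-5, y=-2, z=-3.
score: t := -7 | ((-max(t, -1)) < min(x, x)): false | (((y + 2) - (t + x)) != (y - z)): true | t := -12 | u := -7 | result -19
score_new: t := -7 | ((-max(t, -1)) < min(x, x)): false | (not (((y + 2) - (t + x)) != (y - z))): false | t := -12 | u := 2 | result -10
-19 and -10 differ, so these are not the same function on this domain.
verdict: not equivalent; witness: x=-5, y=-2, z=-3


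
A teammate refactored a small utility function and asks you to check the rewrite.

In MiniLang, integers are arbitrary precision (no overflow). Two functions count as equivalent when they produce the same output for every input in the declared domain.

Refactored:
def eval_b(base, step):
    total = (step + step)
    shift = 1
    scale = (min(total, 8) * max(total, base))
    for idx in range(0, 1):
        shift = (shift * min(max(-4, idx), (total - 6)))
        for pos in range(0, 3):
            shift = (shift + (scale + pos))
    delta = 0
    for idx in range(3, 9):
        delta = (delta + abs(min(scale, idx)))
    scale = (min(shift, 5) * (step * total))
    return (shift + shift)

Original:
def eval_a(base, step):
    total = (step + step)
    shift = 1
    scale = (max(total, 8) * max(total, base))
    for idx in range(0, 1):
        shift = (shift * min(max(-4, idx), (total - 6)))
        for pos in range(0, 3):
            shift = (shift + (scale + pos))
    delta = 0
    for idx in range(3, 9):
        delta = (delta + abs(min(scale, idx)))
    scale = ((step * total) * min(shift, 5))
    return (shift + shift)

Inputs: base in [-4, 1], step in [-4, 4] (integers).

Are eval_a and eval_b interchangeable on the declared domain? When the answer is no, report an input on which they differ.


The rewrite breaks on base=-4, step=-4, where the results are -214 and 170.
eval_a: total becomes -8; next shift becomes 1; next scale becomes -32; next at idx=0:; next shift becomes -14; next at pos=0:; next shift becomes -46; next at pos=1:; next shift becomes -77; next at pos=2:; next shift becomes -107; next delta becomes 0; next at idx=3:; next delta becomes 32; next at idx=4:; next delta becomes 64; next at idx=5:; next delta becomes 96; next at idx=6:; next delta becomes 128; next at idx=7:; next delta becomes 160; next at idx=8:; next delta becomes 192; next scale becomes -3424; next final value -214
eval_b: total becomes -8; next shift becomes 1; next scale becomes 32; next at idx=0:; next shift becomes -14; next at pos=0:; next shift becomes 18; next at pos=1:; next shift becomes 51; next at pos=2:; next shift becomes 85; next delta becomes 0; next at idx=3:; next delta becomes 3; next at idx=4:; next delta becomes 7; next at idx=5:; next delta becomes 12; next at idx=6:; next delta becomes 18; next at idx=7:; next delta becomes 25; next at idx=8:; next delta becomes 33; next scale becomes 160; next final value 170
verdict: not equivalent; witness: base=-4, step=-4


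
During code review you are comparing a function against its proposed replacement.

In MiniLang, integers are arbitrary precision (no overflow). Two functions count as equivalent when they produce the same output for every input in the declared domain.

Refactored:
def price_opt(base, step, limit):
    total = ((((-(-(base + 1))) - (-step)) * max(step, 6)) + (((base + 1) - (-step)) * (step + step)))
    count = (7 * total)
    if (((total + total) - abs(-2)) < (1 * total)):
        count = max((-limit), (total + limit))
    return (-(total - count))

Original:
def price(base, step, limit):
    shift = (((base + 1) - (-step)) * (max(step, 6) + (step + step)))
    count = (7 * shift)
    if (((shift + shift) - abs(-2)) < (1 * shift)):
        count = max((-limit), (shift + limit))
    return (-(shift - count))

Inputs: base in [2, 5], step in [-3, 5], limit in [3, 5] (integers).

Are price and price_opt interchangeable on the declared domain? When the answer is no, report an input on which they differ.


Equivalent — the differences include constant usage differs; local variable names differ; arithmetic usage differs, yet no declared input distinguishes the two.
Tracing base=3, step=-1, limit=3: price: shift becomes 12; next count becomes 84; next (((shift + shift) - abs(-2)) < (1 * shift)) evaluates to false; next final value 72 | price_opt: total becomes 12; next count becomes 84; next (((total + total) - abs(-2)) < (1 * total)) evaluates to false; next final value 72 — matching result 72.
Every one of the 108 inputs gives matching results.
verdict: equivalent


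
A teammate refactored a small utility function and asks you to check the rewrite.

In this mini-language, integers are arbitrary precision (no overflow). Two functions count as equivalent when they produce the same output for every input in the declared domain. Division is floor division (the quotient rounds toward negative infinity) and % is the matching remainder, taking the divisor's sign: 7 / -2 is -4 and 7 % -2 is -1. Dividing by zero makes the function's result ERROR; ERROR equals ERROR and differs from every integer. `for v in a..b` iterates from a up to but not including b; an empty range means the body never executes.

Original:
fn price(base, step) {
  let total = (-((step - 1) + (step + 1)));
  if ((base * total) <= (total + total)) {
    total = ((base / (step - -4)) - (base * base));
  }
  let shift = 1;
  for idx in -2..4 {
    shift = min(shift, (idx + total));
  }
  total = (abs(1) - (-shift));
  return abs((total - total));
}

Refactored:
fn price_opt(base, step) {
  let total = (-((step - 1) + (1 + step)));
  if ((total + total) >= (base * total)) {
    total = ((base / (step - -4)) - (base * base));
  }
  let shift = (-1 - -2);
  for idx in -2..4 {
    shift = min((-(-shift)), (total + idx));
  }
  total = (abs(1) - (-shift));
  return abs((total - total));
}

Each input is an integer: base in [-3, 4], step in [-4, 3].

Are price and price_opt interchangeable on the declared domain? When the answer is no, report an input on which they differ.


Although arithmetic usage differs; also constant usage differs; also comparison usage differs, 64/64 inputs agree.
verdict: equivalent


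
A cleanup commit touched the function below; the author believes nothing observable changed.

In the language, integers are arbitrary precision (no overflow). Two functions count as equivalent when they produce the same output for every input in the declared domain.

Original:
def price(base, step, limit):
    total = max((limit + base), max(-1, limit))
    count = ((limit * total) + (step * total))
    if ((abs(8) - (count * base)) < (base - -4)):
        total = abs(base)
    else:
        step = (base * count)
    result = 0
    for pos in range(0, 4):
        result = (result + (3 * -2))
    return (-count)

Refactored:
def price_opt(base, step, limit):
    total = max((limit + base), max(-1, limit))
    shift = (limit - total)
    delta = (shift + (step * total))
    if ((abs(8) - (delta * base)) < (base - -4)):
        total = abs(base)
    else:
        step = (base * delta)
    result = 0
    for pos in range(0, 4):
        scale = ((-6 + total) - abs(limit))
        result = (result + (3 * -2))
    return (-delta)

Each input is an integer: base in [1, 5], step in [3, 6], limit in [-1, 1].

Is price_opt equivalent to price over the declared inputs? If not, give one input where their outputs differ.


Consider the input base=1, step=3, limit=-1.
price: total = 0; count = 0; ((abs(8) - (count * base)) < (base - -4)) -> false; step = 0; result = 0; [pos=0]; result = -6; [pos=1]; result = -12; [pos=2]; result = -18; [pos=3]; result = -24; return 0
price_opt: total = 0; shift = -1; delta = -1; ((abs(8) - (delta * base)) < (base - -4)) -> false; step = -1; result = 0; [pos=0]; scale = -7; result = -6; [pos=1]; scale = -7; result = -12; [pos=2]; scale = -7; result = -18; [pos=3]; scale = -7; result = -24; return 1
0 and 1 differ, so these are not the same function on this domain.
verdict: not equivalent; witness: base=1, step=3, limit=-1


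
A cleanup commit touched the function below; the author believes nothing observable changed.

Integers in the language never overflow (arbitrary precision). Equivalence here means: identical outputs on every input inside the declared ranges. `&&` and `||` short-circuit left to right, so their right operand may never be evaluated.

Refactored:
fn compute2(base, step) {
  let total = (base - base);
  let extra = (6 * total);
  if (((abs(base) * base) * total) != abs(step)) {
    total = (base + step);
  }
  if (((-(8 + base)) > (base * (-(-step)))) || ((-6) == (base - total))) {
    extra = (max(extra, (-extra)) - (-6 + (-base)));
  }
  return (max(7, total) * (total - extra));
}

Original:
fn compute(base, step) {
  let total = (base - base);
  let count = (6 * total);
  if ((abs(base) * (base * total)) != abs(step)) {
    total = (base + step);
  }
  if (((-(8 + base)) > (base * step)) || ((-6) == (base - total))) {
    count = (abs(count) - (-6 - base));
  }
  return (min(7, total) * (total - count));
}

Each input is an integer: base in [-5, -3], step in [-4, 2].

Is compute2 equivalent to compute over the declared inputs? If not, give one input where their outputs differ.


On input base=-5, step=-4, compute returns 81 while compute2 returns -63.
verdict: not equivalent; witness: base=-5, step=-4


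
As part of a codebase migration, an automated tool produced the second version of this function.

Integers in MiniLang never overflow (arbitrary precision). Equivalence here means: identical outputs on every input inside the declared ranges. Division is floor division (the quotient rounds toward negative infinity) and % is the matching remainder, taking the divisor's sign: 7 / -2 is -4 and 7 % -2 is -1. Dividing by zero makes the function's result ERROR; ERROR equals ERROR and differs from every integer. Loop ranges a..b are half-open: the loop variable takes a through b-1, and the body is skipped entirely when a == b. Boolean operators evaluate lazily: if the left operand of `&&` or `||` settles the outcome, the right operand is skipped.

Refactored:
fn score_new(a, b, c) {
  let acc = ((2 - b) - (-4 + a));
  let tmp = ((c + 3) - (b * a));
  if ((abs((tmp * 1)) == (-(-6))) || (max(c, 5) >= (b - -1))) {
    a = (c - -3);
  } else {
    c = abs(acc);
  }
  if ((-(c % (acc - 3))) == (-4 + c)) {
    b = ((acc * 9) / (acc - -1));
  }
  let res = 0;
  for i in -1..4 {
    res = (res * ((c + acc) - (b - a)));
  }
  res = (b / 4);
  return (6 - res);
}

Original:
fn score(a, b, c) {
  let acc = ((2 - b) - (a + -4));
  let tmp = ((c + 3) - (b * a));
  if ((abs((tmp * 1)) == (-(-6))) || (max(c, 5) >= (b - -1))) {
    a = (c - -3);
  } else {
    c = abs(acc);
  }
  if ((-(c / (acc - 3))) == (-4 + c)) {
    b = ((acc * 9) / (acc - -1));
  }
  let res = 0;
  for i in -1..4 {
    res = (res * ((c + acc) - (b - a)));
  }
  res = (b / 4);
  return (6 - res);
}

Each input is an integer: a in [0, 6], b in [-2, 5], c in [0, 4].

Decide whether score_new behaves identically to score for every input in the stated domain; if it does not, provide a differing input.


At a=0, b=-2, c=2: score gives 7, score_new gives 4.
verdict: not equivalent; witness: a=0, b=-2, c=2


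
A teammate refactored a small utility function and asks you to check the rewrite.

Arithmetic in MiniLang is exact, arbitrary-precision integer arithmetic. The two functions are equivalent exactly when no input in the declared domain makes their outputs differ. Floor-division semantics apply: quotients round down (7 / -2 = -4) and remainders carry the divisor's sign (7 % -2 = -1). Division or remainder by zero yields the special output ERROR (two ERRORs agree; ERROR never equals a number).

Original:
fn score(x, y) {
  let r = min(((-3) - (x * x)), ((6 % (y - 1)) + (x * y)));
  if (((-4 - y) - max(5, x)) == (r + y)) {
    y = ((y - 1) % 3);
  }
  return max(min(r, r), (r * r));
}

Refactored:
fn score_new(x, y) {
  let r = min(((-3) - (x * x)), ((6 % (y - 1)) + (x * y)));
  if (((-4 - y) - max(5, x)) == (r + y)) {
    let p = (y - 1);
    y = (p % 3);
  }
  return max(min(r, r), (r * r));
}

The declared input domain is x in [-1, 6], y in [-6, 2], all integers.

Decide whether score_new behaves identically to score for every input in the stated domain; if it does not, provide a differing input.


This is a faithful refactor — local variable names differ; and statement counts differ, but the computed results match everywhere.
As a probe, take x=4, y=2: score runs r = -19; (((-4 - y) - max(5, x)) == (r + y)) -> false; return 361; score_new runs r = -19; (((-4 - y) - max(5, x)) == (r + y)) -> false; return 361; both end at 361.
Checked all 72 inputs in the declared domain: the outputs agree on every one.
verdict: equivalent


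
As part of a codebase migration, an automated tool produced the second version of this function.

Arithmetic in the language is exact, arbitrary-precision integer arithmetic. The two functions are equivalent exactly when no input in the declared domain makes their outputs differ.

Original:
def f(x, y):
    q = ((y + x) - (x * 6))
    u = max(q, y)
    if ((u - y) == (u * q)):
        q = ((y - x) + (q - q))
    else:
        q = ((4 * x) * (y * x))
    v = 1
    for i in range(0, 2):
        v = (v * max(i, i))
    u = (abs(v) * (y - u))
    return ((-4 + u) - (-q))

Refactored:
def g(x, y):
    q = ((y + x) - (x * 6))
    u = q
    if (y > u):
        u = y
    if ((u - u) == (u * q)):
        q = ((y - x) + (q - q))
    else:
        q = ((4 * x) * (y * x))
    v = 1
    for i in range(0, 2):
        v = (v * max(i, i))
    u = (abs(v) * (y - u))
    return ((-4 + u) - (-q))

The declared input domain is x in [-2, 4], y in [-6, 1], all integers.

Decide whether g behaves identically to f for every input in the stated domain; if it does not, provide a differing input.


Evaluate both at x=-1, y=-5.
f: q becomes 0; next u becomes 0; next ((u - y) == (u * q)) evaluates to false; next q becomes -20; next v becomes 1; next at i=0:; next v becomes 0; next at i=1:; next v becomes 0; next u becomes 0; next final value -24
g: q becomes 0; next u becomes 0; next (y > u) evaluates to false; next ((u - u) == (u * q)) evaluates to true; next q becomes -4; next v becomes 1; next at i=0:; next v becomes 0; next at i=1:; next v becomes 0; next u becomes 0; next final value -8
-24 != -8, so the rewrite changes behavior.
verdict: not equivalent; witness: x=-1, y=-5


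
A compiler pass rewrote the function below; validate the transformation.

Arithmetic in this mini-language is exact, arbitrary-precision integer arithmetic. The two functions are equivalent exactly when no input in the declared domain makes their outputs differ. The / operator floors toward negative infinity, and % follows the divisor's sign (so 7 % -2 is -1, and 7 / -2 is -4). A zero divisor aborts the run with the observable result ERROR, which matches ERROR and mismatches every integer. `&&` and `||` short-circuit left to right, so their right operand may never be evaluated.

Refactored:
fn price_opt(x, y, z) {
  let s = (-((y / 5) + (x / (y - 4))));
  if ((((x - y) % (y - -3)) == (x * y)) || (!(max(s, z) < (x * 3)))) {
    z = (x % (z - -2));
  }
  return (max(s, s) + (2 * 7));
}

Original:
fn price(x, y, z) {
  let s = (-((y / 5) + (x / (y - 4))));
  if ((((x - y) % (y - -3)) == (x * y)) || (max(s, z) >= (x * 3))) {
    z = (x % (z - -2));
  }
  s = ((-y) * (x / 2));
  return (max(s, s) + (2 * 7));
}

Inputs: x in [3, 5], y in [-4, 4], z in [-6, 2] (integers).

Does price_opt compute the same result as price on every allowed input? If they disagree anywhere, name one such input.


Try x=3, y=-4, z=-6.
price: s := 2 | ((((x - y) % (y - -3)) == (x * y)) || (max(s, z) >= (x * 3))): false | s := 4 | result 18
price_opt: s := 2 | ((((x - y) % (y - -3)) == (x * y)) || (!(max(s, z) < (x * 3)))): false | result 16
18 and 16 differ, so these are not the same function on this domain.
verdict: not equivalent; witness: x=3, y=-4, z=-6


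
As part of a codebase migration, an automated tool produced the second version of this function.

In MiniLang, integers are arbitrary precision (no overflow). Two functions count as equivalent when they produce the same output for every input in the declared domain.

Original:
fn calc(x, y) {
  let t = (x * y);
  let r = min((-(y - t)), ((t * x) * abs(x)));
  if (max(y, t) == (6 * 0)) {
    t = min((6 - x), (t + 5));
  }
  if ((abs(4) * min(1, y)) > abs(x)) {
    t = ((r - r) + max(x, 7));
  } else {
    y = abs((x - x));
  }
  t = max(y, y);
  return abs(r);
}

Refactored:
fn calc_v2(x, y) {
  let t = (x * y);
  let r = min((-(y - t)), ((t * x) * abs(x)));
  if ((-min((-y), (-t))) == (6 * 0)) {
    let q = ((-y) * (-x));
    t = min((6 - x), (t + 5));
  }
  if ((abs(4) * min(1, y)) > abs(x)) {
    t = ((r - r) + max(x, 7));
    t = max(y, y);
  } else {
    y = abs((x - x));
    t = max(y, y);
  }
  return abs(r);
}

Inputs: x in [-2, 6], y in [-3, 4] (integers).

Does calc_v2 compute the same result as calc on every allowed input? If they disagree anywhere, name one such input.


Differences: local variable names differ, min/max/abs usage differs, arithmetic usage differs, statement counts differ — yet all 72 inputs agree.
verdict: equivalent


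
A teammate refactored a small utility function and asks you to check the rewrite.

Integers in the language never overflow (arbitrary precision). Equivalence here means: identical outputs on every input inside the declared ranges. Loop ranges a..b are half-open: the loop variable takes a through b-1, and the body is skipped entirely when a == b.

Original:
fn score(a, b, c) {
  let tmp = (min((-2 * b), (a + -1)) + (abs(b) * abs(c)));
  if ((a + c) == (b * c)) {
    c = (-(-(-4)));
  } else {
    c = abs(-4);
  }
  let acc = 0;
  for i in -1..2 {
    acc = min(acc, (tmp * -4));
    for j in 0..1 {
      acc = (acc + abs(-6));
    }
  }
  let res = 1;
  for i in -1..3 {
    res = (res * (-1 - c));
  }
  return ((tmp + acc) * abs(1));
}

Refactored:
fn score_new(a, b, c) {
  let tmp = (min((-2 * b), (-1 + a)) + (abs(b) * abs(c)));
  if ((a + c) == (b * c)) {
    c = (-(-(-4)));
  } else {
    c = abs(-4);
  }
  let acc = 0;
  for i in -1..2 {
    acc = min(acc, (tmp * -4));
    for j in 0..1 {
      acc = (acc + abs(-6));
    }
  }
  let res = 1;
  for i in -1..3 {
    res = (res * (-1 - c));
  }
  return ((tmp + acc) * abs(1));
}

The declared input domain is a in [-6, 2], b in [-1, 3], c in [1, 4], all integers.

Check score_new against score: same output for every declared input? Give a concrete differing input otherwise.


The two versions differ — the changes include same computation, different form.
As a probe, take a=-6, b=-1, c=1: score runs tmp becomes -6; next ((a + c) == (b * c)) evaluates to false; next c becomes 4; next acc becomes 0; next at i=-1:; next acc becomes 0; next at j=0:; next acc becomes 6; next at i=0:; next acc becomes 6; next at j=0:; next acc becomes 12; next at i=1:; next acc becomes 12; next at j=0:; next acc becomes 18; next res becomes 1; next at i=-1:; next res becomes -5; next at i=0:; next res becomes 25; next at i=1:; next res becomes -125; next at i=2:; next res becomes 625; next final value 12; score_new runs tmp becomes -6; next ((a + c) == (b * c)) evaluates to false; next c becomes 4; next acc becomes 0; next at i=-1:; next acc becomes 0; next at j=0:; next acc becomes 6; next at i=0:; next acc becomes 6; next at j=0:; next acc becomes 12; next at i=1:; next acc becomes 12; next at j=0:; next acc becomes 18; next res becomes 1; next at i=-1:; next res becomes -5; next at i=0:; next res becomes 25; next at i=1:; next res becomes -125; next at i=2:; next res becomes 625; next final value 12; both end at 12.
An exhaustive pass over the 180 declared inputs shows identical outputs.
verdict: equivalent


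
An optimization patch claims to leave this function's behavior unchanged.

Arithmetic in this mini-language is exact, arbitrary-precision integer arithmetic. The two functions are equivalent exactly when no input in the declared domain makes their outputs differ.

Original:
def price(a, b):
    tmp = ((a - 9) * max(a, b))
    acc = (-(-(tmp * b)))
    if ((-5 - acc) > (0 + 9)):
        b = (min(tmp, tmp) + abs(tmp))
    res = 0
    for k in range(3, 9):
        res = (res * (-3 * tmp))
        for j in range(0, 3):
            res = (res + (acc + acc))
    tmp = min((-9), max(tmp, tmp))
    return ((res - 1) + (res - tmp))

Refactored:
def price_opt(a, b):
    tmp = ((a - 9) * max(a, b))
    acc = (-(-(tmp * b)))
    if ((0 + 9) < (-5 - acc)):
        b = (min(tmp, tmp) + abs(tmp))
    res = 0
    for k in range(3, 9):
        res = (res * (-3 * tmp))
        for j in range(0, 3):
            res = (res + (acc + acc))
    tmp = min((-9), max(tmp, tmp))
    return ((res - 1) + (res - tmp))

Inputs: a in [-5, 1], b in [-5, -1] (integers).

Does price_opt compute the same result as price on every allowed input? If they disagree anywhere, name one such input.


Changes here: comparison usage differs; the full 35-point sweep finds no disagreement.
verdict: equivalent


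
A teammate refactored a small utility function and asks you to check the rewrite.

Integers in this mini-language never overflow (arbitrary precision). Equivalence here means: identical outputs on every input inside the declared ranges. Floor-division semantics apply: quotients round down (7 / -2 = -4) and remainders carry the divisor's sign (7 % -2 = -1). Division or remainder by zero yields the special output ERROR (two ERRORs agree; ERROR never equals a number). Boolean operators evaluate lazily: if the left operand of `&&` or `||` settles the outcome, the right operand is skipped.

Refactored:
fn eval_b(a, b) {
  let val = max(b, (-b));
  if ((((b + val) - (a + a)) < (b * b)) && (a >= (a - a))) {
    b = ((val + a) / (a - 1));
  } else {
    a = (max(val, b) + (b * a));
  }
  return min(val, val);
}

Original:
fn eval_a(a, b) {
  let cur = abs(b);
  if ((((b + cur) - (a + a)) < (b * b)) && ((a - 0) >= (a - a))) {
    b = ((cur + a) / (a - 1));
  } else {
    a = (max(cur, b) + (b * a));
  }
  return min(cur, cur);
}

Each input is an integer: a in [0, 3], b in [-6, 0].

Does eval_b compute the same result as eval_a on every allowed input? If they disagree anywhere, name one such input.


The two versions differ — the changes include min/max/abs usage differs; and constant usage differs; and local variable names differ; and arithmetic usage differs.
One worked example (a=2, b=-1) — eval_a: cur := 1 | ((((b + cur) - (a + a)) < (b * b)) && ((a - 0) >= (a - a))): true | b := 3 | result 1; eval_b: val := 1 | ((((b + val) - (a + a)) < (b * b)) && (a >= (a - a))): true | b := 3 | result 1; agreement on 1.
Checked all 28 inputs in the declared domain: the outputs agree on every one.
verdict: equivalent


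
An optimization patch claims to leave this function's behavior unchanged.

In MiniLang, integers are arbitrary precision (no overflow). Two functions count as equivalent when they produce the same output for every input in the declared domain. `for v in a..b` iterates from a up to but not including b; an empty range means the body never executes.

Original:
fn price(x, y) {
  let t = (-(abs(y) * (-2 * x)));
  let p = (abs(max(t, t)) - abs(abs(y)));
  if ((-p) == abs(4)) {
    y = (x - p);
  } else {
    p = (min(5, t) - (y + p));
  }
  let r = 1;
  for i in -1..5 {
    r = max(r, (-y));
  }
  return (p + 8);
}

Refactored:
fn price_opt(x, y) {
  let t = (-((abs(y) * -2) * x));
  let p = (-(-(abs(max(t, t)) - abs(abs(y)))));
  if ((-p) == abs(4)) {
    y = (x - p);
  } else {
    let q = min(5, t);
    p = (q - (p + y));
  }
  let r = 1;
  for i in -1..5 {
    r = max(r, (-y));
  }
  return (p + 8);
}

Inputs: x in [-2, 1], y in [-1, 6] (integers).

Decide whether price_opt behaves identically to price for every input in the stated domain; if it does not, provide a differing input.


Behavior is preserved: although local variable names differ; and statement counts differ, the outputs never diverge.
As a probe, take x=-2, y=5: price runs t := -20 | p := 15 | ((-p) == abs(4)): false | p := -40 | r := 1 | iter i=-1: | r := 1 | iter i=0: | r := 1 | iter i=1: | r := 1 | iter i=2: | r := 1 | iter i=3: | r := 1 | iter i=4: | r := 1 | result -32; price_opt runs t := -20 | p := 15 | ((-p) == abs(4)): false | q := -20 | p := -40 | r := 1 | iter i=-1: | r := 1 | iter i=0: | r := 1 | iter i=1: | r := 1 | iter i=2: | r := 1 | iter i=3: | r := 1 | iter i=4: | r := 1 | result -32; both end at -32.
An exhaustive pass over the 32 declared inputs shows identical outputs.
verdict: equivalent


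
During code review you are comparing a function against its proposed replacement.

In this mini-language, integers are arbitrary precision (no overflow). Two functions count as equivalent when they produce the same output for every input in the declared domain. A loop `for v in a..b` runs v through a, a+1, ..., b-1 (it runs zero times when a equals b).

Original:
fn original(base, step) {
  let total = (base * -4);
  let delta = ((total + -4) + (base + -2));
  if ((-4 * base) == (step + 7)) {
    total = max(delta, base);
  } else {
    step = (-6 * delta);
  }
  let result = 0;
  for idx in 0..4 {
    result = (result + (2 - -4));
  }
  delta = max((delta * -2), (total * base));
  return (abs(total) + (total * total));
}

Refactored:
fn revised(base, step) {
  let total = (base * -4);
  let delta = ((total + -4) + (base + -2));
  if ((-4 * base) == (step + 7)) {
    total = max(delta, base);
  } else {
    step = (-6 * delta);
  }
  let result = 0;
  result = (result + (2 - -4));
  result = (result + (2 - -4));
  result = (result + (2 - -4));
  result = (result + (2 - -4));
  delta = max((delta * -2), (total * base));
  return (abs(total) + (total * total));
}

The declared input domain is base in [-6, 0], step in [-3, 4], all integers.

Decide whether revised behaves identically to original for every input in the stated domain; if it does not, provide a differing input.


The two versions differ — the changes include constant usage differs; and loop structure differs; and statement counts differ; and arithmetic usage differs; and local variable names differ.
Tracing base=-3, step=2: original: total becomes 12; next delta becomes 3; next ((-4 * base) == (step + 7)) evaluates to false; next step becomes -18; next result becomes 0; next at idx=0:; next result becomes 6; next at idx=1:; next result becomes 12; next at idx=2:; next result becomes 18; next at idx=3:; next result becomes 24; next delta becomes -6; next final value 156 | revised: total becomes 12; next delta becomes 3; next ((-4 * base) == (step + 7)) evaluates to false; next step becomes -18; next result becomes 0; next result becomes 6; next result becomes 12; next result becomes 18; next result becomes 24; next delta becomes -6; next final value 156 — matching result 156.
Checked all 56 inputs in the declared domain: the outputs agree on every one.
verdict: equivalent


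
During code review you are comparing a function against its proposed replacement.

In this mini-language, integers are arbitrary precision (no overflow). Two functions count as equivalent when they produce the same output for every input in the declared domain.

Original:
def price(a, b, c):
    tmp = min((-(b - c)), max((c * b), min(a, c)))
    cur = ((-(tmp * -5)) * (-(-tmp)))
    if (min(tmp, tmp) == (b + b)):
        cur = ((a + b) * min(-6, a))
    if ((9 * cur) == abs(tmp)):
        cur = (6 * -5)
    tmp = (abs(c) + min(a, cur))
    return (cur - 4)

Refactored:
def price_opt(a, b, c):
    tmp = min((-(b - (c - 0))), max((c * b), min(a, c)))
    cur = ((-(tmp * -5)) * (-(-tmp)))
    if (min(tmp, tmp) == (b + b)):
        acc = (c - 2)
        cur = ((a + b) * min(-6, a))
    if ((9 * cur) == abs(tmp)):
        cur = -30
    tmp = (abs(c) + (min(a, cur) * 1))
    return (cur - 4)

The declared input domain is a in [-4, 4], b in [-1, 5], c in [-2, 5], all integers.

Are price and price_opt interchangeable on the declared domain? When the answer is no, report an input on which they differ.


The two versions differ — the changes include statement counts differ; constant usage differs; arithmetic usage differs; local variable names differ.
Tracing a=4, b=-1, c=3: price: tmp=3, then cur=45, then (min(tmp, tmp) == (b + b)) is false, then ((9 * cur) == abs(tmp)) is false, then tmp=7, then returns 41 | price_opt: tmp=3, then cur=45, then (min(tmp, tmp) == (b + b)) is false, then ((9 * cur) == abs(tmp)) is false, then tmp=7, then returns 41 — matching result 41.
Checked all 504 inputs in the declared domain: the outputs agree on every one.
verdict: equivalent


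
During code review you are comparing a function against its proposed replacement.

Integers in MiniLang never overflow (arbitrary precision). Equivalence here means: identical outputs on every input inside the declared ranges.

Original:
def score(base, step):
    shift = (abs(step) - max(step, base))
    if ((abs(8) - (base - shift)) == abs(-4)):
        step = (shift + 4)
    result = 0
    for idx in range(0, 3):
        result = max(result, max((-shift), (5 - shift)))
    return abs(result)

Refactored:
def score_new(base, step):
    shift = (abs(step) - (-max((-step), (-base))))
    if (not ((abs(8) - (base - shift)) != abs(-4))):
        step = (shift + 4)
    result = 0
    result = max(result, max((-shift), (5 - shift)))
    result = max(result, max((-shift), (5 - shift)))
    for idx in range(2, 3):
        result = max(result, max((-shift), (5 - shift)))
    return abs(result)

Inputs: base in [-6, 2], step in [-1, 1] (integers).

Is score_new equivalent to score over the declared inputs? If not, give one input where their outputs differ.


Evaluate both at base=-6, step=-1.
score: shift=2, then ((abs(8) - (base - shift)) == abs(-4)) is false, then result=0, then (idx=0), then result=3, then (idx=1), then result=3, then (idx=2), then result=3, then returns 3
score_new: shift=7, then (not ((abs(8) - (base - shift)) != abs(-4))) is false, then result=0, then result=0, then result=0, then (idx=2), then result=0, then returns 0
3 and 0 differ, so these are not the same function on this domain.
verdict: not equivalent; witness: base=-6, step=-1


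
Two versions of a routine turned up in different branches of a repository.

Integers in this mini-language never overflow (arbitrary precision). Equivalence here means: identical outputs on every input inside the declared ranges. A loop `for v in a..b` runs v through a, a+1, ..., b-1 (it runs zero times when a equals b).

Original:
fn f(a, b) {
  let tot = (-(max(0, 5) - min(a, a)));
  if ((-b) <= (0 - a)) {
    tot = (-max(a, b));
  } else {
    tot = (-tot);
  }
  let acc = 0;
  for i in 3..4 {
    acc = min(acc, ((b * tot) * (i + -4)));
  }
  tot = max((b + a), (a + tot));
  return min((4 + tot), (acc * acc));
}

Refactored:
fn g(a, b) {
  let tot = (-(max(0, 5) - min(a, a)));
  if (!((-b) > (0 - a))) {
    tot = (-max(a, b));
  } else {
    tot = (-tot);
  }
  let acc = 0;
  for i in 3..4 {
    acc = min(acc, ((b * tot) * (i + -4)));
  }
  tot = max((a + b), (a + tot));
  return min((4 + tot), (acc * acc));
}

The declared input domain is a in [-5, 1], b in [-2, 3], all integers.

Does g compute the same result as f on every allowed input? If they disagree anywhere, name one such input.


Equivalent — the differences include comparison usage differs, and boolean connective usage differs, yet no declared input distinguishes the two.
Spot check at a=-5, b=-2 — f: tot becomes -10; next ((-b) <= (0 - a)) evaluates to true; next tot becomes 2; next acc becomes 0; next at i=3:; next acc becomes 0; next tot becomes -3; next final value 0. g: tot becomes -10; next (!((-b) > (0 - a))) evaluates to true; next tot becomes 2; next acc becomes 0; next at i=3:; next acc becomes 0; next tot becomes -3; next final value 0. Both give 0.
Every one of the 42 inputs gives matching results.
verdict: equivalent


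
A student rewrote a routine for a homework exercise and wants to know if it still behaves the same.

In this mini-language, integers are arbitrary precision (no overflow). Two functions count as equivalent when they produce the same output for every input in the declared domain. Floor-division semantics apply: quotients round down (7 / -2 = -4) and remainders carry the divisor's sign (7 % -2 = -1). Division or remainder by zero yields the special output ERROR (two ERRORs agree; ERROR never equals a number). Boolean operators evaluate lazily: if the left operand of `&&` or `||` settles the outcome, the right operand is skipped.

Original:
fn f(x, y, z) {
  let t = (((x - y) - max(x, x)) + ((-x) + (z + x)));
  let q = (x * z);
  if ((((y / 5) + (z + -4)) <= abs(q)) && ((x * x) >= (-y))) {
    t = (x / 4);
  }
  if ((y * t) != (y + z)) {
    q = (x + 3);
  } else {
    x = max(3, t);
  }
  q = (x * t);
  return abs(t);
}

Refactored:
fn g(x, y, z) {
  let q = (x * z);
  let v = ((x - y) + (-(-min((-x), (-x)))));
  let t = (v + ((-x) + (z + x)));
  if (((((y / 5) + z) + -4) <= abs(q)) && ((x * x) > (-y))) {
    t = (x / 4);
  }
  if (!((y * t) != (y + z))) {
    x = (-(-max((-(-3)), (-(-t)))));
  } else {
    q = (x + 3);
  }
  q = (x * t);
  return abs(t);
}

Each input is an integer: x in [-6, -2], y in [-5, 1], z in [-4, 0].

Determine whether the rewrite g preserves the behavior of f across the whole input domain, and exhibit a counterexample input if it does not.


Take x=-2, y=-4, z=-4.
f: t = 0; q = 8; ((((y / 5) + (z + -4)) <= abs(q)) && ((x * x) >= (-y))) -> true; t = -1; ((y * t) != (y + z)) -> true; q = 1; q = 2; return 1
g: q = 8; v = 4; t = 0; (((((y / 5) + z) + -4) <= abs(q)) && ((x * x) > (-y))) -> false; (!((y * t) != (y + z))) -> false; q = 1; q = 0; return 0
1 and 0 differ, so these are not the same function on this domain.
verdict: not equivalent; witness: x=-2, y=-4, z=-4


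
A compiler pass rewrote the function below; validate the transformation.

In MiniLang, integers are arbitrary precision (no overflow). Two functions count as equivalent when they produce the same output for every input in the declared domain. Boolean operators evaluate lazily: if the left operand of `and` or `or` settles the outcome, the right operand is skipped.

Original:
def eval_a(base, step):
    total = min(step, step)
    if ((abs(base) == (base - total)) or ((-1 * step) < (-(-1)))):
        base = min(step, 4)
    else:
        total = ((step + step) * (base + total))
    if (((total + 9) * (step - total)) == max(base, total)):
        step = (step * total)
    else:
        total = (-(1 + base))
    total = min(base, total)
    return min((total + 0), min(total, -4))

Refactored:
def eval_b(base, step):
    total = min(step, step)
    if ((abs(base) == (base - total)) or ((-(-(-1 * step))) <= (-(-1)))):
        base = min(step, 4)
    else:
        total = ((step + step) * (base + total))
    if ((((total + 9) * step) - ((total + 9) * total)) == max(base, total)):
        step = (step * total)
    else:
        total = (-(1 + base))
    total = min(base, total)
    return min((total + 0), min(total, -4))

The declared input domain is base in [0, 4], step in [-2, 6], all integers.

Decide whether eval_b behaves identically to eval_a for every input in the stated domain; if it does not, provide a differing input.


Input base=4, step=-1: -5 from eval_a versus -4 from eval_b.
verdict: not equivalent; witness: base=4, step=-1


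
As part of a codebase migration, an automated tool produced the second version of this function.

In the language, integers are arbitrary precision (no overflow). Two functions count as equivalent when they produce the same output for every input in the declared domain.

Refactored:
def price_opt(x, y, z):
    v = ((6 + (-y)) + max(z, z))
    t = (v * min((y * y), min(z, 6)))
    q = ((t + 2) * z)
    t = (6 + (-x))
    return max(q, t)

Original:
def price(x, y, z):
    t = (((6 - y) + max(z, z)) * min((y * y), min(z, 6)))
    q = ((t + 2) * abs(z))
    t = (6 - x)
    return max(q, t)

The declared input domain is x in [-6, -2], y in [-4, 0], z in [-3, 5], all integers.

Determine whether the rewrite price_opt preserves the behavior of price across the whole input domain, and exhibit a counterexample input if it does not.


On input x=-6, y=-4, z=-3, price returns 12 while price_opt returns 57.
verdict: not equivalent; witness: x=-6, y=-4, z=-3
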